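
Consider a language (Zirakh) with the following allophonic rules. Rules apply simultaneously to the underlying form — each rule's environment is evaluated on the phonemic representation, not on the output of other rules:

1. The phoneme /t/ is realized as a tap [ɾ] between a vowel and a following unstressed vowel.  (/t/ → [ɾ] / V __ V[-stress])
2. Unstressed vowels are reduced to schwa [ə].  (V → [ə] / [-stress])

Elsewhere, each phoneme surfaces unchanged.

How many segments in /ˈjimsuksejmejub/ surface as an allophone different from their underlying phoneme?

4

Segments that undergo a rule: /u/ → [ə] (rule 2); /e/ → [ə] (rule 2); /e/ → [ə] (rule 2); /u/ → [ə] (rule 2).
All other segments surface unchanged.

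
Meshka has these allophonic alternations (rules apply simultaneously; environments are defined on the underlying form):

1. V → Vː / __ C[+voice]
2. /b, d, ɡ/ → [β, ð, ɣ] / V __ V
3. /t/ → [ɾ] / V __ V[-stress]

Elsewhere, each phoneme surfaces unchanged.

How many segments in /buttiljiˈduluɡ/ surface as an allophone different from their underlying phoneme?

Segments that undergo a rule: /i/ → [iː] (rule 1); /i/ → [iː] (rule 1); /d/ → [ð] (rule 2); /u/ → [uː] (rule 1); /u/ → [uː] (rule 1).
All other segments surface unchanged.

5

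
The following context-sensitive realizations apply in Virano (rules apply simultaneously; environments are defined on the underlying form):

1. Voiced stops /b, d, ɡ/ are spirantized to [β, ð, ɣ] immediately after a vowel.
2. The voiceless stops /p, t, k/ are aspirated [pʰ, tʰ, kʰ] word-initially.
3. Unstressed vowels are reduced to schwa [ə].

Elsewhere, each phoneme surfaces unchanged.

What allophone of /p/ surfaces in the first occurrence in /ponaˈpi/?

[pʰ]

/p/ meets the environment for rule 2 (word-initially) → [pʰ].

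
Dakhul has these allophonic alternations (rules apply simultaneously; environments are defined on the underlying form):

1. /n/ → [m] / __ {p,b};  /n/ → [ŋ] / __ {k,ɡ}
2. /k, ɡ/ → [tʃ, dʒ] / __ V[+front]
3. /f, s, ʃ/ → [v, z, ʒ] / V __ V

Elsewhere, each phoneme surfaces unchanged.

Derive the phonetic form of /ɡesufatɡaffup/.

/ɡ/ (word-initial) occurs before a front vowel → [dʒ] by rule 2.
/e/ (between /ɡ/ and /s/): no rule targets it → [e].
/s/ meets the environment for rule 3 (between two vowels) → [z].
/u/ — not in any rule's target class → [u].
/f/ (between /u/ and /a/): between two vowels, so rule 3 applies → [v].
/a/ — not in any rule's target class → [a].
/t/ — not in any rule's target class → [t].
/ɡ/ — between /t/ and /a/; rule 2 does not apply here → [ɡ].
/a/ (between /ɡ/ and /f/) is unaffected → [a].
/f/ (between /a/ and /f/): rule 3 targets it, but not between two vowels → unchanged [f].
/f/ (between /f/ and /u/) fails the environment for rule 3, so it stays [f].
/u/ — not in any rule's target class → [u].
/p/ — not in any rule's target class → [p].

[dʒezuvatɡaffup]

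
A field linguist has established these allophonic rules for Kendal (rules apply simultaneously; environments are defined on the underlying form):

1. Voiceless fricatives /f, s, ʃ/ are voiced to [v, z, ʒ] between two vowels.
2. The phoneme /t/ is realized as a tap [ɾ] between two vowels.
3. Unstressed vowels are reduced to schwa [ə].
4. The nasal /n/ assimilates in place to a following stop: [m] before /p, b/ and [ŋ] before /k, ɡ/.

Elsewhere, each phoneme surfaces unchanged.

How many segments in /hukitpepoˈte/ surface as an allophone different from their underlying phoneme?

5

Segments that undergo a rule: /u/ → [ə] (rule 3); /i/ → [ə] (rule 3); /e/ → [ə] (rule 3); /o/ → [ə] (rule 3); /t/ → [ɾ] (rule 2).
All other segments surface unchanged.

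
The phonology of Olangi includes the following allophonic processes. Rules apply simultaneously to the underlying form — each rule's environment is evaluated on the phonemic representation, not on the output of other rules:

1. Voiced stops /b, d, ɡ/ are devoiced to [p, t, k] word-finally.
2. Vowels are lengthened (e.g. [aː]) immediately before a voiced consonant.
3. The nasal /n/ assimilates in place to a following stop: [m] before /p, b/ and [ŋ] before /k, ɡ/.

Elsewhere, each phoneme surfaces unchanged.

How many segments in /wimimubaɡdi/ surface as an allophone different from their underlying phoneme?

4

Segments that undergo a rule: /i/ → [iː] (rule 2); /i/ → [iː] (rule 2); /u/ → [uː] (rule 2); /a/ → [aː] (rule 2).
All other segments surface unchanged.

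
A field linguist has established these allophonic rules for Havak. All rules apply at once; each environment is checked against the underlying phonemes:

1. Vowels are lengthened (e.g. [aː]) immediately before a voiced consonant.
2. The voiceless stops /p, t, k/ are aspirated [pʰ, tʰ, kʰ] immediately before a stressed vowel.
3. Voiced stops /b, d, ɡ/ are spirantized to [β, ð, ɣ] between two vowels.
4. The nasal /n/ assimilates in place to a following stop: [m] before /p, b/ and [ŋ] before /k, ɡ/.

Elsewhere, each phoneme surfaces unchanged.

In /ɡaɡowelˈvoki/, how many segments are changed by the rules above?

4

Segments that undergo a rule: /a/ → [aː] (rule 1); /ɡ/ → [ɣ] (rule 3); /o/ → [oː] (rule 1); /e/ → [eː] (rule 1).
All other segments surface unchanged.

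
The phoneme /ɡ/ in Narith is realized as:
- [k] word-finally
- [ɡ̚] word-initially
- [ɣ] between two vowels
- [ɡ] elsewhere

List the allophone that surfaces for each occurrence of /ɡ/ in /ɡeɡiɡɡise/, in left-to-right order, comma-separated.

Occurrence 1 (position 1): word-initially → [ɡ̚].
Occurrence 2 (position 3): between two vowels → [ɣ].
Occurrence 3 (position 5): no conditioning environment matches → elsewhere allophone [ɡ].
Occurrence 4 (position 6): no conditioning environment matches → elsewhere allophone [ɡ].

[ɡ̚], [ɣ], [ɡ], [ɡ]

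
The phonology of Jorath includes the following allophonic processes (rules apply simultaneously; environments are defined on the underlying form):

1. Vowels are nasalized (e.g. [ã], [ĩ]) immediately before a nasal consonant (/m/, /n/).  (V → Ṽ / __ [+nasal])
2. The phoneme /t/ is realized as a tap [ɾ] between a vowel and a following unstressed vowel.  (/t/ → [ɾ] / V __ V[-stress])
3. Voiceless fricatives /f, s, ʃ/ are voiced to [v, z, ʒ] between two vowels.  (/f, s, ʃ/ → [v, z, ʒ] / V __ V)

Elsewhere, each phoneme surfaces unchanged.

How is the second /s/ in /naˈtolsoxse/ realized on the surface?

/s/ (between /x/ and /e/) is in the target of rule 3 but the environment (between two vowels) is not met → [s].

[s]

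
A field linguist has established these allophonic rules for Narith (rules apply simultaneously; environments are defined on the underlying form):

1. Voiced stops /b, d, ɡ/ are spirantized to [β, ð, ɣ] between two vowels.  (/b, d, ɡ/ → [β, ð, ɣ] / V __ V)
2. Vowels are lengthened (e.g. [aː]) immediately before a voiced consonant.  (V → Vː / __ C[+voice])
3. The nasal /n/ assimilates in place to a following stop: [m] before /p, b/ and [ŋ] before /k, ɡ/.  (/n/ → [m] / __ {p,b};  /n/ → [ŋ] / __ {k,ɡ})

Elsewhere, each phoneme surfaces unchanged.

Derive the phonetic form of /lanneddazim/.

/l/ — not in any rule's target class → [l].
/a/ (between /l/ and /n/): before a voiced consonant, so rule 2 applies → [aː].
/n/ (between /a/ and /n/): rule 3 targets it, but not before a labial or velar stop → unchanged [n].
/n/ (between /n/ and /e/) is in the target of rule 3 but the environment (before a labial or velar stop) is not met → [n].
/e/ meets the environment for rule 2 (before a voiced consonant) → [eː].
/d/ (between /e/ and /d/): rule 1 targets it, but not between two vowels → unchanged [d].
/d/ (between /d/ and /a/): rule 1 targets it, but not between two vowels → unchanged [d].
Rule 2 applies to /a/ (between /d/ and /z/: before a voiced consonant) → [aː].
/z/ (between /a/ and /i/): no rule targets it → [z].
Rule 2 applies to /i/ (between /z/ and /m/: before a voiced consonant) → [iː].
/m/ (word-final) is unaffected → [m].

[laːnneːddaːziːm]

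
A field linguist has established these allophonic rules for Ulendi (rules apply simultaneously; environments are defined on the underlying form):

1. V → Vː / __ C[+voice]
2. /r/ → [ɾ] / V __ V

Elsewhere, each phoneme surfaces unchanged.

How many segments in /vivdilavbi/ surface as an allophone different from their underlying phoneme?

3

Segments that undergo a rule: /i/ → [iː] (rule 1); /i/ → [iː] (rule 1); /a/ → [aː] (rule 1).
All other segments surface unchanged.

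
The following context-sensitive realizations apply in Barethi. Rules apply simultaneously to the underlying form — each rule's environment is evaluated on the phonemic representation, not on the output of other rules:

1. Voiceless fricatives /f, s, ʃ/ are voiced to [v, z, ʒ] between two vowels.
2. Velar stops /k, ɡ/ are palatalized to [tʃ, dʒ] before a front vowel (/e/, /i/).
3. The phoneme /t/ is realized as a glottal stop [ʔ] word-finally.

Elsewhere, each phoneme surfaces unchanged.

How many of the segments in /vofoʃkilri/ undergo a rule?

Segments that undergo a rule: /f/ → [v] (rule 1); /k/ → [tʃ] (rule 2).
All other segments surface unchanged.

2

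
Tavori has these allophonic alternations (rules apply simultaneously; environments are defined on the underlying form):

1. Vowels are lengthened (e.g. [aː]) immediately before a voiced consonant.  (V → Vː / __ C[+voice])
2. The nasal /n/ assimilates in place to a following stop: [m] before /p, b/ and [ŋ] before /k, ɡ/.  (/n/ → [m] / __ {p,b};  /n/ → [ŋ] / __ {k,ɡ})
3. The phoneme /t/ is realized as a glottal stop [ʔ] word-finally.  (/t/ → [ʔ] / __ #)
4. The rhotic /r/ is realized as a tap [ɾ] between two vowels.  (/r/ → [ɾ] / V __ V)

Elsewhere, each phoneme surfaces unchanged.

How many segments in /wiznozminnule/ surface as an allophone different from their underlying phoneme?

Segments that undergo a rule: /i/ → [iː] (rule 1); /o/ → [oː] (rule 1); /i/ → [iː] (rule 1); /u/ → [uː] (rule 1).
All other segments surface unchanged.

4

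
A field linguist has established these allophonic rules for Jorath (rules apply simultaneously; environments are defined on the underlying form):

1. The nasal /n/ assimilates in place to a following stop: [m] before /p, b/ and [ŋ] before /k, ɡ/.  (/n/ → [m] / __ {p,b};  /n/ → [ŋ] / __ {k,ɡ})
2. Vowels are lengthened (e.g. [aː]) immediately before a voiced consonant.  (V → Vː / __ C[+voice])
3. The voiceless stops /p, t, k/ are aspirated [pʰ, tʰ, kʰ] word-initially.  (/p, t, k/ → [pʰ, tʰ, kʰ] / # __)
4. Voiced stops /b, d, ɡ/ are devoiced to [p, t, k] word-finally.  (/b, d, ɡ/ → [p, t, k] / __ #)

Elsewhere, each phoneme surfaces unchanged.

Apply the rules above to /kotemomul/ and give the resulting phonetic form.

[kʰoteːmoːmuːl]

/k/ meets the environment for rule 3 (word-initially) → [kʰ].
/o/ — between /k/ and /t/; rule 2 does not apply here → [o].
/t/ (between /o/ and /e/) is in the target of rule 3 but the environment (word-initially) is not met → [t].
/e/ meets the environment for rule 2 (before a voiced consonant) → [eː].
/o/ (between /m/ and /m/): before a voiced consonant, so rule 2 applies → [oː].
/u/ meets the environment for rule 2 (before a voiced consonant) → [uː].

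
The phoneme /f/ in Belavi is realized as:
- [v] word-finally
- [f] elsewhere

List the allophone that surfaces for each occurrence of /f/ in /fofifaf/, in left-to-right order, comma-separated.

[f], [f], [f], [v]

Occurrence 1 (position 1): no conditioning environment matches → elsewhere allophone [f].
Occurrence 2 (position 3): no conditioning environment matches → elsewhere allophone [f].
Occurrence 3 (position 5): no conditioning environment matches → elsewhere allophone [f].
Occurrence 4 (position 7): word-finally → [v].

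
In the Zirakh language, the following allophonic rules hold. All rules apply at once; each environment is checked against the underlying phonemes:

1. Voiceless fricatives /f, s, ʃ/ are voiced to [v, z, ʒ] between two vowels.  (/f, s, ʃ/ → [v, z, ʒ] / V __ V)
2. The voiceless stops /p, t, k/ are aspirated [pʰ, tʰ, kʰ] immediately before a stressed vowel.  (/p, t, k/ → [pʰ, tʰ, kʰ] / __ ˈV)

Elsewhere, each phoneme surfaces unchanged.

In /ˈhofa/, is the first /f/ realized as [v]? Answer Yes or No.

/f/ (between /o/ and /a/) occurs between two vowels → [v] by rule 1.
The actual realization is [v], which matches [v].

Yes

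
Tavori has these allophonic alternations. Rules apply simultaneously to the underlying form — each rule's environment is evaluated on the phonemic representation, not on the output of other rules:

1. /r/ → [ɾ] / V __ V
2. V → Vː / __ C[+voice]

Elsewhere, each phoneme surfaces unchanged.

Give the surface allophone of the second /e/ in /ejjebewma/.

/e/ (between /j/ and /b/) occurs before a voiced consonant → [eː] by rule 2.

[eː]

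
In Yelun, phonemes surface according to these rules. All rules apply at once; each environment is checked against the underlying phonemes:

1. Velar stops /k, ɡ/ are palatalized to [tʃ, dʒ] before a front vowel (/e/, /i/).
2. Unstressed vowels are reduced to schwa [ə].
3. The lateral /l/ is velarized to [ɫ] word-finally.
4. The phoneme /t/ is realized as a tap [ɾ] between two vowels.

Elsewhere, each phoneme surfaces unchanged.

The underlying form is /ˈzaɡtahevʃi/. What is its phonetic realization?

/z/ (word-initial): no rule targets it → [z].
/a/ (between /z/ and /ɡ/): rule 2 targets it, but not in an unstressed syllable → unchanged [a].
/ɡ/ (between /a/ and /t/): rule 1 targets it, but not before a front vowel → unchanged [ɡ].
/t/ (between /ɡ/ and /a/) is in the target of rule 4 but the environment (between two vowels) is not met → [t].
/a/ (between /t/ and /h/): in an unstressed syllable, so rule 2 applies → [ə].
/h/ (between /a/ and /e/): no rule targets it → [h].
Rule 2 applies to /e/ (between /h/ and /v/: in an unstressed syllable) → [ə].
/v/ — not in any rule's target class → [v].
/ʃ/ (between /v/ and /i/) is unaffected → [ʃ].
/i/ — word-final, in an unstressed syllable — surfaces as [ə] (rule 2).

[ˈzaɡtəhəvʃə]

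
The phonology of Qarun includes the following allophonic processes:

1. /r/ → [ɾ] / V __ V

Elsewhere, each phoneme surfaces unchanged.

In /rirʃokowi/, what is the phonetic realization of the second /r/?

/r/ — between /i/ and /ʃ/; rule 1 does not apply here → [r].

[r]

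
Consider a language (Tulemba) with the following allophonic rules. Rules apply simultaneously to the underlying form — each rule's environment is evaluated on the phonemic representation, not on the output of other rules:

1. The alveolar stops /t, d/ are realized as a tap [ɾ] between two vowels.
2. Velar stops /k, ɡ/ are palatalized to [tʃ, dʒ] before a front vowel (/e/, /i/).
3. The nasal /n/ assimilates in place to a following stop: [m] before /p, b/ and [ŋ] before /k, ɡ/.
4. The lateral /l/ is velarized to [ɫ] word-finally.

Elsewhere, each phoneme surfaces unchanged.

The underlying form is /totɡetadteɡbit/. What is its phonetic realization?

[totdʒeɾadteɡbit]

/t/ — word-initial; rule 1 does not apply here → [t].
/o/ stays [o].
/t/ (between /o/ and /ɡ/) fails the environment for rule 1, so it stays [t].
Rule 2 applies to /ɡ/ (between /t/ and /e/: before a front vowel) → [dʒ].
/e/ (between /ɡ/ and /t/) is unaffected → [e].
/t/ (between /e/ and /a/) occurs between two vowels → [ɾ] by rule 1.
/a/ (between /t/ and /d/) is unaffected → [a].
/d/ — between /a/ and /t/; rule 1 does not apply here → [d].
/t/ (between /d/ and /e/): rule 1 targets it, but not between two vowels → unchanged [t].
/e/ (between /t/ and /ɡ/): no rule targets it → [e].
/ɡ/ (between /e/ and /b/): rule 2 targets it, but not before a front vowel → unchanged [ɡ].
/b/ (between /ɡ/ and /i/) is unaffected → [b].
/i/ (between /b/ and /t/): no rule targets it → [i].
/t/ (word-final): rule 1 targets it, but not between two vowels → unchanged [t].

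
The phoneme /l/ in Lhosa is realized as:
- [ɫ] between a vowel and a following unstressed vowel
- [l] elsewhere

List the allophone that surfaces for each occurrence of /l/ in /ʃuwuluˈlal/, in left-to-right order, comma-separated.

[ɫ], [l], [l]

Occurrence 1 (position 5): between a vowel and a following unstressed vowel → [ɫ].
Occurrence 2 (position 7): no conditioning environment matches → elsewhere allophone [l].
Occurrence 3 (position 9): no conditioning environment matches → elsewhere allophone [l].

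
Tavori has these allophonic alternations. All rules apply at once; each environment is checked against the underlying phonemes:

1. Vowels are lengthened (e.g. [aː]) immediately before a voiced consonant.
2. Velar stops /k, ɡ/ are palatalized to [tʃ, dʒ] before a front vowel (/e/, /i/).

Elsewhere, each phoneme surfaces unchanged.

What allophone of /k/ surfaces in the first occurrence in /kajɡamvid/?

/k/ — word-initial; rule 2 does not apply here → [k].

[k]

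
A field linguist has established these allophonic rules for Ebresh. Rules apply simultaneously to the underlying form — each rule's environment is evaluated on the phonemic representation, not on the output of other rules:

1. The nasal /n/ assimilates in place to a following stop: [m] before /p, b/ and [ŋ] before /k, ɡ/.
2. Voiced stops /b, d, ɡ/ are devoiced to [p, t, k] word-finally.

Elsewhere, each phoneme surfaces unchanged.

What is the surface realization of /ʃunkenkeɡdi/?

/n/ — between /u/ and /k/, before a labial or velar stop — surfaces as [ŋ] (rule 1).
/n/ — between /e/ and /k/, before a labial or velar stop — surfaces as [ŋ] (rule 1).
/ɡ/ — between /e/ and /d/; rule 2 does not apply here → [ɡ].
/d/ (between /ɡ/ and /i/) is in the target of rule 2 but the environment (word-finally) is not met → [d].

[ʃuŋkeŋkeɡdi]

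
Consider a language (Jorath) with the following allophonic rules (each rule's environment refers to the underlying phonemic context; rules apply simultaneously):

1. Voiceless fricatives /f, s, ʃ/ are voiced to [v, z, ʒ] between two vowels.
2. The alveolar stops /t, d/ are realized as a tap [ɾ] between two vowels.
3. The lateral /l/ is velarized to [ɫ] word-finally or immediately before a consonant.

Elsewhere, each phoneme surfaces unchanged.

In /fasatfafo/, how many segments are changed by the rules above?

Segments that undergo a rule: /s/ → [z] (rule 1); /f/ → [v] (rule 1).
All other segments surface unchanged.

2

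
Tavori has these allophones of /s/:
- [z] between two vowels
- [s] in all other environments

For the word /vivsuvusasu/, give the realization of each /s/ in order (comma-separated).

[s], [z], [z]

Occurrence 1 (position 4): no conditioning environment matches → elsewhere allophone [s].
Occurrence 2 (position 8): between two vowels → [z].
Occurrence 3 (position 10): between two vowels → [z].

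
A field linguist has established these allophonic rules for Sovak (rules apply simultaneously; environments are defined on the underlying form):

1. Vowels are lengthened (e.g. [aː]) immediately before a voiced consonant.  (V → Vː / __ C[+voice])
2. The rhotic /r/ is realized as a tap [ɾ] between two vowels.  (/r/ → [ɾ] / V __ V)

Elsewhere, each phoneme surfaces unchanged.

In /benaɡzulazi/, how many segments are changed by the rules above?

4

Segments that undergo a rule: /e/ → [eː] (rule 1); /a/ → [aː] (rule 1); /u/ → [uː] (rule 1); /a/ → [aː] (rule 1).
All other segments surface unchanged.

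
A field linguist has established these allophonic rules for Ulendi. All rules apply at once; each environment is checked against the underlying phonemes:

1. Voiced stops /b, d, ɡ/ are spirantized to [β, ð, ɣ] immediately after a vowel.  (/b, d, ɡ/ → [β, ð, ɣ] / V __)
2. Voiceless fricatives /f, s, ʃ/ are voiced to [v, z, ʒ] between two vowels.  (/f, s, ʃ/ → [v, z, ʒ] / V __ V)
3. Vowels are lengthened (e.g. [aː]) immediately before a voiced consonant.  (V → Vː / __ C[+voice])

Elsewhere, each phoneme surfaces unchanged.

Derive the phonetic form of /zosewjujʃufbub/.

[zozeːwjuːjʃufbuːβ]

/z/ (word-initial): no rule targets it → [z].
/o/ (between /z/ and /s/) fails the environment for rule 3, so it stays [o].
/s/ — between /o/ and /e/, between two vowels — surfaces as [z] (rule 2).
/e/ (between /s/ and /w/): before a voiced consonant, so rule 3 applies → [eː].
/w/ — not in any rule's target class → [w].
/j/ — not in any rule's target class → [j].
/u/ (between /j/ and /j/): before a voiced consonant, so rule 3 applies → [uː].
/j/ stays [j].
/ʃ/ (between /j/ and /u/) is in the target of rule 2 but the environment (between two vowels) is not met → [ʃ].
/u/ (between /ʃ/ and /f/) fails the environment for rule 3, so it stays [u].
/f/ (between /u/ and /b/) is in the target of rule 2 but the environment (between two vowels) is not met → [f].
/b/ (between /f/ and /u/): rule 1 targets it, but not immediately after a vowel → unchanged [b].
Rule 3 applies to /u/ (between /b/ and /b/: before a voiced consonant) → [uː].
/b/ — word-final, immediately after a vowel — surfaces as [β] (rule 1).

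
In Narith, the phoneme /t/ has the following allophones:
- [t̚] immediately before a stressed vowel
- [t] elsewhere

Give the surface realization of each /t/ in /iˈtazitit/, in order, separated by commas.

Occurrence 1 (position 2): immediately before a stressed vowel → [t̚].
Occurrence 2 (position 6): no conditioning environment matches → elsewhere allophone [t].
Occurrence 3 (position 8): no conditioning environment matches → elsewhere allophone [t].

[t̚], [t], [t]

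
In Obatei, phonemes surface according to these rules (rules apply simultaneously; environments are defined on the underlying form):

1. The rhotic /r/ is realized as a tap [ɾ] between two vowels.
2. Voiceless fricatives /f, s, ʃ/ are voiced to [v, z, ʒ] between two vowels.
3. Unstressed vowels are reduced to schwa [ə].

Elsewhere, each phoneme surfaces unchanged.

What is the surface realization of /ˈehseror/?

/e/ (word-initial) is in the target of rule 3 but the environment (in an unstressed syllable) is not met → [e].
/s/ (between /h/ and /e/): rule 2 targets it, but not between two vowels → unchanged [s].
/e/ (between /s/ and /r/) occurs in an unstressed syllable → [ə] by rule 3.
/r/ meets the environment for rule 1 (between two vowels) → [ɾ].
/o/ — between /r/ and /r/, in an unstressed syllable — surfaces as [ə] (rule 3).
/r/ (word-final) is in the target of rule 1 but the environment (between two vowels) is not met → [r].

[ˈehsəɾər]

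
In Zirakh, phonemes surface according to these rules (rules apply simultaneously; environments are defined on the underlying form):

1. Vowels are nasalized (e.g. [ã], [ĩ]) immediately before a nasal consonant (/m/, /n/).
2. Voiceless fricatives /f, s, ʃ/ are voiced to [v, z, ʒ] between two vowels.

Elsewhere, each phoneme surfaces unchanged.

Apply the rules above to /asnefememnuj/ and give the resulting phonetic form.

[asnevẽmẽmnuj]

/a/ (word-initial) fails the environment for rule 1, so it stays [a].
/s/ (between /a/ and /n/) is in the target of rule 2 but the environment (between two vowels) is not met → [s].
/e/ (between /n/ and /f/): rule 1 targets it, but not before a nasal consonant → unchanged [e].
/f/ (between /e/ and /e/) occurs between two vowels → [v] by rule 2.
/e/ meets the environment for rule 1 (before a nasal consonant) → [ẽ].
/e/ (between /m/ and /m/) occurs before a nasal consonant → [ẽ] by rule 1.
/u/ (between /n/ and /j/): rule 1 targets it, but not before a nasal consonant → unchanged [u].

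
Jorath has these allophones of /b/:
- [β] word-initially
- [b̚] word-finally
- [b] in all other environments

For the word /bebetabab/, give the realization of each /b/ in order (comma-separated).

[β], [b], [b], [b̚]

Occurrence 1 (position 1): word-initially → [β].
Occurrence 2 (position 3): no conditioning environment matches → elsewhere allophone [b].
Occurrence 3 (position 7): no conditioning environment matches → elsewhere allophone [b].
Occurrence 4 (position 9): word-finally → [b̚].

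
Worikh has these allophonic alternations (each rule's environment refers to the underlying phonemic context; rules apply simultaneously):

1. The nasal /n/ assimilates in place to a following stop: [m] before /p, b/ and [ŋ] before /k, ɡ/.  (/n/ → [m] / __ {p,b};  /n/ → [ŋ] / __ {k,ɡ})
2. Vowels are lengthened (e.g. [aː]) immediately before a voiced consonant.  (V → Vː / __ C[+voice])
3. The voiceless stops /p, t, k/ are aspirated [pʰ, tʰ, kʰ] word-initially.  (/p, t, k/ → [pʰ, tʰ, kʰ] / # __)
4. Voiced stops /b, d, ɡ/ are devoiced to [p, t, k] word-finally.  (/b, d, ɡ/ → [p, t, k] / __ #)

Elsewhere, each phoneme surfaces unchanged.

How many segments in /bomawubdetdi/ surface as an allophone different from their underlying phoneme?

3

Segments that undergo a rule: /o/ → [oː] (rule 2); /a/ → [aː] (rule 2); /u/ → [uː] (rule 2).
All other segments surface unchanged.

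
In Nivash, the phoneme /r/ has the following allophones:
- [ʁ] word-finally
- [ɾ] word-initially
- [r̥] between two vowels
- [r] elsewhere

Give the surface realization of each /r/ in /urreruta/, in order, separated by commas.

[r], [r], [r̥]

Occurrence 1 (position 2): no conditioning environment matches → elsewhere allophone [r].
Occurrence 2 (position 3): no conditioning environment matches → elsewhere allophone [r].
Occurrence 3 (position 5): between two vowels → [r̥].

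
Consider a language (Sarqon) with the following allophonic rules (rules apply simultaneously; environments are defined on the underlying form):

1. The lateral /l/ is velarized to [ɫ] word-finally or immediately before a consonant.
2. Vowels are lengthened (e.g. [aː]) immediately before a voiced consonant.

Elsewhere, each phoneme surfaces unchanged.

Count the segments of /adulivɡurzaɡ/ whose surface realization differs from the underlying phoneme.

Segments that undergo a rule: /a/ → [aː] (rule 2); /u/ → [uː] (rule 2); /i/ → [iː] (rule 2); /u/ → [uː] (rule 2); /a/ → [aː] (rule 2).
All other segments surface unchanged.

5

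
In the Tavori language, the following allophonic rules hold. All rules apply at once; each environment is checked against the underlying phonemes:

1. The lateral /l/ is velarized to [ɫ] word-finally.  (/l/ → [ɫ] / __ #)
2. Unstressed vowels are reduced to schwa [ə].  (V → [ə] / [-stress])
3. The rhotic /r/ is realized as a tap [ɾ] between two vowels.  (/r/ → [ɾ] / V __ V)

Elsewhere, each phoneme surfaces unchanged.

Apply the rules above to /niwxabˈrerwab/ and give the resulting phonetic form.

/n/ — not in any rule's target class → [n].
/i/ (between /n/ and /w/): in an unstressed syllable, so rule 2 applies → [ə].
/w/ — not in any rule's target class → [w].
/x/ (between /w/ and /a/) is unaffected → [x].
/a/ — between /x/ and /b/, in an unstressed syllable — surfaces as [ə] (rule 2).
/b/ (between /a/ and /r/) is unaffected → [b].
/r/ (between /b/ and /e/) fails the environment for rule 3, so it stays [r].
/e/ (between /r/ and /r/) fails the environment for rule 2, so it stays [e].
/r/ — between /e/ and /w/; rule 3 does not apply here → [r].
/w/ stays [w].
Rule 2 applies to /a/ (between /w/ and /b/: in an unstressed syllable) → [ə].
/b/ stays [b].

[nəwxəbˈrerwəb]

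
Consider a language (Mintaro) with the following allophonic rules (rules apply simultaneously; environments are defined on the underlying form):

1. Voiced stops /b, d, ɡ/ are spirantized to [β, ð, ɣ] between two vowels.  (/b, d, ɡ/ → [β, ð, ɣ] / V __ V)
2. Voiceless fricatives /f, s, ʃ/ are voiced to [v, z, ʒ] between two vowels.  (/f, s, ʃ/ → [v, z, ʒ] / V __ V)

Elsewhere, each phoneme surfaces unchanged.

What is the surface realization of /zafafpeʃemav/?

/z/ (word-initial): no rule targets it → [z].
/a/ (between /z/ and /f/): no rule targets it → [a].
Rule 2 applies to /f/ (between /a/ and /a/: between two vowels) → [v].
/a/ — not in any rule's target class → [a].
/f/ (between /a/ and /p/) fails the environment for rule 2, so it stays [f].
/p/ stays [p].
/e/ — not in any rule's target class → [e].
/ʃ/ meets the environment for rule 2 (between two vowels) → [ʒ].
/e/ (between /ʃ/ and /m/) is unaffected → [e].
/m/ (between /e/ and /a/): no rule targets it → [m].
/a/ (between /m/ and /v/): no rule targets it → [a].
/v/ (word-final) is unaffected → [v].

[zavafpeʒemav]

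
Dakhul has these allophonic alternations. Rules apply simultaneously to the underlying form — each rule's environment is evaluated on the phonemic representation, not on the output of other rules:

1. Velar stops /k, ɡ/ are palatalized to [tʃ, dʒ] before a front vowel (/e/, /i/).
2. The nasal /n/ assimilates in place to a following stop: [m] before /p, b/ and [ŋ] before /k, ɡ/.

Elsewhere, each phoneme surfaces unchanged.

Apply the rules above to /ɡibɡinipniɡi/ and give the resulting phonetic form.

/ɡ/ (word-initial): before a front vowel, so rule 1 applies → [dʒ].
/i/ — not in any rule's target class → [i].
/b/ (between /i/ and /ɡ/): no rule targets it → [b].
/ɡ/ meets the environment for rule 1 (before a front vowel) → [dʒ].
/i/ (between /ɡ/ and /n/): no rule targets it → [i].
/n/ (between /i/ and /i/) fails the environment for rule 2, so it stays [n].
/i/ — not in any rule's target class → [i].
/p/ (between /i/ and /n/) is unaffected → [p].
/n/ — between /p/ and /i/; rule 2 does not apply here → [n].
/i/ (between /n/ and /ɡ/) is unaffected → [i].
/ɡ/ — between /i/ and /i/, before a front vowel — surfaces as [dʒ] (rule 1).
/i/ (word-final): no rule targets it → [i].

[dʒibdʒinipnidʒi]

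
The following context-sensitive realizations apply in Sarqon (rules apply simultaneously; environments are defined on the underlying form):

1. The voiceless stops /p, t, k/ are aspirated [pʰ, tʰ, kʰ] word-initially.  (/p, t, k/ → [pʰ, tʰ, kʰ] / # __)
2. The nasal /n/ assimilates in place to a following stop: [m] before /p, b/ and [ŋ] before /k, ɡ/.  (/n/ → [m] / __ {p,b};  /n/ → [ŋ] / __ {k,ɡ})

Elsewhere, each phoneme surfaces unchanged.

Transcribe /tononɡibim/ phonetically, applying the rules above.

Rule 1 applies to /t/ (word-initial: word-initially) → [tʰ].
/n/ — between /o/ and /o/; rule 2 does not apply here → [n].
/n/ meets the environment for rule 2 (before a labial or velar stop) → [ŋ].

[tʰonoŋɡibim]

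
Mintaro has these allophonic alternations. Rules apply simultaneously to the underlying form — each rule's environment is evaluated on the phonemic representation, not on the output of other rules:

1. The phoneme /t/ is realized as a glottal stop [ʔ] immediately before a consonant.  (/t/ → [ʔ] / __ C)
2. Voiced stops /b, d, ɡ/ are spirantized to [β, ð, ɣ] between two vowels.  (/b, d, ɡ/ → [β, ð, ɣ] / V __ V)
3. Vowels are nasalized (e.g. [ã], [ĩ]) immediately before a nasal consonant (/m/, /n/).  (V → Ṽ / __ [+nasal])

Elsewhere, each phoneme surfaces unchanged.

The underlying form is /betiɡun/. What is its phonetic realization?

/b/ — word-initial; rule 2 does not apply here → [b].
/e/ (between /b/ and /t/): rule 3 targets it, but not before a nasal consonant → unchanged [e].
/t/ — between /e/ and /i/; rule 1 does not apply here → [t].
/i/ (between /t/ and /ɡ/) is in the target of rule 3 but the environment (before a nasal consonant) is not met → [i].
/ɡ/ meets the environment for rule 2 (between two vowels) → [ɣ].
Rule 3 applies to /u/ (between /ɡ/ and /n/: before a nasal consonant) → [ũ].
/n/ (word-final): no rule targets it → [n].

[betiɣũn]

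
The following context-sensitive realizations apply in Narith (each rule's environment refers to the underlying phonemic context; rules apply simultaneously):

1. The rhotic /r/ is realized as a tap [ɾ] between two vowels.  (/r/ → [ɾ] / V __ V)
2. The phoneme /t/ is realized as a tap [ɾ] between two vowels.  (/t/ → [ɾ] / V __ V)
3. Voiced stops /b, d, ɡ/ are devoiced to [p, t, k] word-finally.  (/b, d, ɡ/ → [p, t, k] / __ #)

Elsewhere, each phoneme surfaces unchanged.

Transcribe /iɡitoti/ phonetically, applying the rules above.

[iɡiɾoɾi]

/i/ — not in any rule's target class → [i].
/ɡ/ (between /i/ and /i/) fails the environment for rule 3, so it stays [ɡ].
/i/ (between /ɡ/ and /t/): no rule targets it → [i].
Rule 2 applies to /t/ (between /i/ and /o/: between two vowels) → [ɾ].
/o/ (between /t/ and /t/): no rule targets it → [o].
/t/ meets the environment for rule 2 (between two vowels) → [ɾ].
/i/ (word-final) is unaffected → [i].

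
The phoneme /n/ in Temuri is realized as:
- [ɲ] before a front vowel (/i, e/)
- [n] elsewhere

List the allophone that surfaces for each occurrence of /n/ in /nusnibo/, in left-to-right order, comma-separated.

[n], [ɲ]

Occurrence 1 (position 1): no conditioning environment matches → elsewhere allophone [n].
Occurrence 2 (position 4): before a front vowel (/i, e/) → [ɲ].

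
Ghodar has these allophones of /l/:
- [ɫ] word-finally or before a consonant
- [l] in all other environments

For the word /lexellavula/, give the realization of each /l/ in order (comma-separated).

[l], [ɫ], [l], [l]

Occurrence 1 (position 1): no conditioning environment matches → elsewhere allophone [l].
Occurrence 2 (position 5): word-finally or before a consonant → [ɫ].
Occurrence 3 (position 6): no conditioning environment matches → elsewhere allophone [l].
Occurrence 4 (position 10): no conditioning environment matches → elsewhere allophone [l].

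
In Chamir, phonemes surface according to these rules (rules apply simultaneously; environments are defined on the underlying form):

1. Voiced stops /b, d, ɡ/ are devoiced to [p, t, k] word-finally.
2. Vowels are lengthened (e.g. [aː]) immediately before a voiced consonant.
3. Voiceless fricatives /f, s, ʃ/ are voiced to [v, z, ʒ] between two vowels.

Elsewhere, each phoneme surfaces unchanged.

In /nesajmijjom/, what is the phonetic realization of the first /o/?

/o/ meets the environment for rule 2 (before a voiced consonant) → [oː].

[oː]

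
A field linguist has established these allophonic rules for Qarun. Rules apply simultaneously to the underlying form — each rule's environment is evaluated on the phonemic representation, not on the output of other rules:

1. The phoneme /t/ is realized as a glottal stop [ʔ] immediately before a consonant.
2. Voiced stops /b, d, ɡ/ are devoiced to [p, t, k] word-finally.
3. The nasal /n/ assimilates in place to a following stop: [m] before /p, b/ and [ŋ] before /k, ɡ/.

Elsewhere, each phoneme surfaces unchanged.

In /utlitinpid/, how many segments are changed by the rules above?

3

Segments that undergo a rule: /t/ → [ʔ] (rule 1); /n/ → [m] (rule 3); /d/ → [t] (rule 2).
All other segments surface unchanged.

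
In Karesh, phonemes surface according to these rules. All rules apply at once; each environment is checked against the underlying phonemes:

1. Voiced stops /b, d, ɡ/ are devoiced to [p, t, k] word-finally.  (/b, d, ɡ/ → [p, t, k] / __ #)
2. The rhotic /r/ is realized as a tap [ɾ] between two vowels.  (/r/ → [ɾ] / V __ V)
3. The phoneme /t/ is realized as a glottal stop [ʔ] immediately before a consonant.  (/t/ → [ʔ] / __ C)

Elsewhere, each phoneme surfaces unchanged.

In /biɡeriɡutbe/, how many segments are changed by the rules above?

2

Segments that undergo a rule: /r/ → [ɾ] (rule 2); /t/ → [ʔ] (rule 3).
All other segments surface unchanged.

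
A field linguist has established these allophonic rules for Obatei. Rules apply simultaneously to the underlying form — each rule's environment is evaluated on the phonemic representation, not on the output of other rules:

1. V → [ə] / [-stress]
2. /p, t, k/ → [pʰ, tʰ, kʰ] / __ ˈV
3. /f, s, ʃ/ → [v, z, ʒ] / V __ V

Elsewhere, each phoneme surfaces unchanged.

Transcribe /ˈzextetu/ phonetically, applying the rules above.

/e/ (between /z/ and /x/): rule 1 targets it, but not in an unstressed syllable → unchanged [e].
/t/ — between /x/ and /e/; rule 2 does not apply here → [t].
/e/ (between /t/ and /t/) occurs in an unstressed syllable → [ə] by rule 1.
/t/ — between /e/ and /u/; rule 2 does not apply here → [t].
/u/ (word-final) occurs in an unstressed syllable → [ə] by rule 1.

[ˈzextətə]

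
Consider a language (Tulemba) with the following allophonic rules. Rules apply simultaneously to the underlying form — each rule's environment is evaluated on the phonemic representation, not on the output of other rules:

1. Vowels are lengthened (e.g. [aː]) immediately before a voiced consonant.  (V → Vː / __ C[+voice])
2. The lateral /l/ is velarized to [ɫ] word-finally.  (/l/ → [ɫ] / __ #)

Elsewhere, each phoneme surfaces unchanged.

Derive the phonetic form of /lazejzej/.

/l/ (word-initial): rule 2 targets it, but not word-finally → unchanged [l].
/a/ meets the environment for rule 1 (before a voiced consonant) → [aː].
/z/ (between /a/ and /e/): no rule targets it → [z].
/e/ (between /z/ and /j/) occurs before a voiced consonant → [eː] by rule 1.
/j/ stays [j].
/z/ (between /j/ and /e/): no rule targets it → [z].
Rule 1 applies to /e/ (between /z/ and /j/: before a voiced consonant) → [eː].
/j/ stays [j].

[laːzeːjzeːj]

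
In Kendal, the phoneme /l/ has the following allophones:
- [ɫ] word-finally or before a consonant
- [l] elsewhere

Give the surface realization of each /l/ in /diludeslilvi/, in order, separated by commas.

Occurrence 1 (position 3): no conditioning environment matches → elsewhere allophone [l].
Occurrence 2 (position 8): no conditioning environment matches → elsewhere allophone [l].
Occurrence 3 (position 10): word-finally or before a consonant → [ɫ].

[l], [l], [ɫ]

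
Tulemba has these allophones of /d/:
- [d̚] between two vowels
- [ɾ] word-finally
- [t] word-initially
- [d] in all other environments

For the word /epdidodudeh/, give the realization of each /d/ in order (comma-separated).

Occurrence 1 (position 3): no conditioning environment matches → elsewhere allophone [d].
Occurrence 2 (position 5): between two vowels → [d̚].
Occurrence 3 (position 7): between two vowels → [d̚].
Occurrence 4 (position 9): between two vowels → [d̚].

[d], [d̚], [d̚], [d̚]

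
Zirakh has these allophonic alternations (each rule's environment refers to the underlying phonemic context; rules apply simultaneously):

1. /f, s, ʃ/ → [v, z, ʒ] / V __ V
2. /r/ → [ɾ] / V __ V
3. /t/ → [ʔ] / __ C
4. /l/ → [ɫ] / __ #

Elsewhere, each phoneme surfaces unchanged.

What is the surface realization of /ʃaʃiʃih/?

/ʃ/ — word-initial; rule 1 does not apply here → [ʃ].
/a/ — not in any rule's target class → [a].
/ʃ/ — between /a/ and /i/, between two vowels — surfaces as [ʒ] (rule 1).
/i/ (between /ʃ/ and /ʃ/) is unaffected → [i].
Rule 1 applies to /ʃ/ (between /i/ and /i/: between two vowels) → [ʒ].
/i/ (between /ʃ/ and /h/): no rule targets it → [i].
/h/ stays [h].

[ʃaʒiʒih]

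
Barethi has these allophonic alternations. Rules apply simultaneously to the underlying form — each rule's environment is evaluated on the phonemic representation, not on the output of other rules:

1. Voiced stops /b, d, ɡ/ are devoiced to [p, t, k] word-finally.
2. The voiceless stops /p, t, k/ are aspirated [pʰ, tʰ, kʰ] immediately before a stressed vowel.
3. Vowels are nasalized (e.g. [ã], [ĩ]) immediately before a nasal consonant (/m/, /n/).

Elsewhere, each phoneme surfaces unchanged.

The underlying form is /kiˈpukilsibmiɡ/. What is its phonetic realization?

[kiˈpʰukilsibmik]

/k/ (word-initial) is in the target of rule 2 but the environment (immediately before a stressed vowel) is not met → [k].
/i/ (between /k/ and /p/) is in the target of rule 3 but the environment (before a nasal consonant) is not met → [i].
/p/ — between /i/ and /u/, immediately before a stressed vowel — surfaces as [pʰ] (rule 2).
/u/ (between /p/ and /k/): rule 3 targets it, but not before a nasal consonant → unchanged [u].
/k/ (between /u/ and /i/) is in the target of rule 2 but the environment (immediately before a stressed vowel) is not met → [k].
/i/ — between /k/ and /l/; rule 3 does not apply here → [i].
/i/ (between /s/ and /b/) fails the environment for rule 3, so it stays [i].
/b/ (between /i/ and /m/) is in the target of rule 1 but the environment (word-finally) is not met → [b].
/i/ (between /m/ and /ɡ/) is in the target of rule 3 but the environment (before a nasal consonant) is not met → [i].
/ɡ/ (word-final): word-finally, so rule 1 applies → [k].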